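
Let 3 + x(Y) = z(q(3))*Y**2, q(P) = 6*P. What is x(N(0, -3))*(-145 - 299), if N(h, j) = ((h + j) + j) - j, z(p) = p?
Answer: -70596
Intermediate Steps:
N(h, j) = h + j (N(h, j) = (h + 2*j) - j = h + j)
x(Y) = -3 + 18*Y**2 (x(Y) = -3 + (6*3)*Y**2 = -3 + 18*Y**2)
x(N(0, -3))*(-145 - 299) = (-3 + 18*(0 - 3)**2)*(-145 - 299) = (-3 + 18*(-3)**2)*(-444) = (-3 + 18*9)*(-444) = (-3 + 162)*(-444) = 159*(-444) = -70596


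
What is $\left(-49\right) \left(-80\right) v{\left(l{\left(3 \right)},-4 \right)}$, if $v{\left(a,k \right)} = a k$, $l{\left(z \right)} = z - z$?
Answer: $0$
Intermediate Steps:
$l{\left(z \right)} = 0$
$\left(-49\right) \left(-80\right) v{\left(l{\left(3 \right)},-4 \right)} = \left(-49\right) \left(-80\right) 0 \left(-4\right) = 3920 \cdot 0 = 0$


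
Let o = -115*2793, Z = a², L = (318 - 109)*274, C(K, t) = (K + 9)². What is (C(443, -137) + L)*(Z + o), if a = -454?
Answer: -30101214030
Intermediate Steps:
C(K, t) = (9 + K)²
L = 57266 (L = 209*274 = 57266)
Z = 206116 (Z = (-454)² = 206116)
o = -321195
(C(443, -137) + L)*(Z + o) = ((9 + 443)² + 57266)*(206116 - 321195) = (452² + 57266)*(-115079) = (204304 + 57266)*(-115079) = 261570*(-115079) = -30101214030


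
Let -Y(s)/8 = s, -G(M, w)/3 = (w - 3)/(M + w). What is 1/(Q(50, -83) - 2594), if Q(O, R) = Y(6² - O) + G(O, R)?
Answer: -11/27388 ≈ -0.00040164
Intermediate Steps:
G(M, w) = -3*(-3 + w)/(M + w) (G(M, w) = -3*(w - 3)/(M + w) = -3*(-3 + w)/(M + w))
Y(s) = -8*s
Q(O, R) = -288 + 8*O + 3*(3 - R)/(O + R) (Q(O, R) = -8*(6² - O) + 3*(3 - R)/(O + R) = -8*(36 - O) + 3*(3 - R)/(O + R) = (-288 + 8*O) + 3*(3 - R)/(O + R) = -288 + 8*O + 3*(3 - R)/(O + R))
1/(Q(50, -83) - 2594) = 1/((9 - 3*(-83) + 8*(-36 + 50)*(50 - 83))/(50 - 83) - 2594) = 1/((9 + 249 + 8*14*(-33))/(-33) - 2594) = 1/(-(9 + 249 - 3696)/33 - 2594) = 1/(-1/33*(-3438) - 2594) = 1/(1146/11 - 2594) = 1/(-27388/11) = -11/27388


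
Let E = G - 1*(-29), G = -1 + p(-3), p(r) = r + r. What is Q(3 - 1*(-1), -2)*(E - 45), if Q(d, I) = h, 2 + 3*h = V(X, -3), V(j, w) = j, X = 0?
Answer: 46/3 ≈ 15.333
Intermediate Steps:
p(r) = 2*r
h = -⅔ (h = -⅔ + (⅓)*0 = -⅔ + 0 = -⅔ ≈ -0.66667)
Q(d, I) = -⅔
G = -7 (G = -1 + 2*(-3) = -1 - 6 = -7)
E = 22 (E = -7 - 1*(-29) = -7 + 29 = 22)
Q(3 - 1*(-1), -2)*(E - 45) = -2*(22 - 45)/3 = -⅔*(-23) = 46/3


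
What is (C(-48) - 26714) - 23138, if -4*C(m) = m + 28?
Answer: -49847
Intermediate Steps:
C(m) = -7 - m/4 (C(m) = -(m + 28)/4 = -(28 + m)/4 = -7 - m/4)
(C(-48) - 26714) - 23138 = ((-7 - ¼*(-48)) - 26714) - 23138 = ((-7 + 12) - 26714) - 23138 = (5 - 26714) - 23138 = -26709 - 23138 = -49847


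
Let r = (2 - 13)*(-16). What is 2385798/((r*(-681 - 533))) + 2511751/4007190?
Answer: -205083525499/19458914640 ≈ -10.539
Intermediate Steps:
r = 176 (r = -11*(-16) = 176)
2385798/((r*(-681 - 533))) + 2511751/4007190 = 2385798/((176*(-681 - 533))) + 2511751/4007190 = 2385798/((176*(-1214))) + 2511751*(1/4007190) = 2385798/(-213664) + 228341/364290 = 2385798*(-1/213664) + 228341/364290 = -1192899/106832 + 228341/364290 = -205083525499/19458914640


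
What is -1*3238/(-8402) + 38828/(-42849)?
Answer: -93743897/180008649 ≈ -0.52077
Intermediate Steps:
-1*3238/(-8402) + 38828/(-42849) = -3238*(-1/8402) + 38828*(-1/42849) = 1619/4201 - 38828/42849 = -93743897/180008649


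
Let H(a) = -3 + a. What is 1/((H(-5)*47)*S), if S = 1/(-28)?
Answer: 7/94 ≈ 0.074468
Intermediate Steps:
S = -1/28 ≈ -0.035714
1/((H(-5)*47)*S) = 1/(((-3 - 5)*47)*(-1/28)) = 1/(-8*47*(-1/28)) = 1/(-376*(-1/28)) = 1/(94/7) = 7/94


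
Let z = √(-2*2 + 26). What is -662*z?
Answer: -662*√22 ≈ -3105.1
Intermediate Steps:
z = √22 (z = √(-4 + 26) = √22 ≈ 4.6904)
-662*z = -662*√22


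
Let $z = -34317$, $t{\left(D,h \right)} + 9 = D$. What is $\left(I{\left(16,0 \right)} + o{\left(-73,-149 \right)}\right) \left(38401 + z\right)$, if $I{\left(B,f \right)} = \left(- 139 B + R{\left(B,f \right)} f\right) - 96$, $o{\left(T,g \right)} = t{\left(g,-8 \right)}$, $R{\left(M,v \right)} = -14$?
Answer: $-10120152$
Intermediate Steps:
$t{\left(D,h \right)} = -9 + D$
$o{\left(T,g \right)} = -9 + g$
$I{\left(B,f \right)} = -96 - 139 B - 14 f$ ($I{\left(B,f \right)} = \left(- 139 B - 14 f\right) - 96 = -96 - 139 B - 14 f$)
$\left(I{\left(16,0 \right)} + o{\left(-73,-149 \right)}\right) \left(38401 + z\right) = \left(\left(-96 - 2224 - 0\right) - 158\right) \left(38401 - 34317\right) = \left(\left(-96 - 2224 + 0\right) - 158\right) 4084 = \left(-2320 - 158\right) 4084 = \left(-2478\right) 4084 = -10120152$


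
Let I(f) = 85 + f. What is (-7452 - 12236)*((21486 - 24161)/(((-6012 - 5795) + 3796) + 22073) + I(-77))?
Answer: -1081077924/7031 ≈ -1.5376e+5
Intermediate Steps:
(-7452 - 12236)*((21486 - 24161)/(((-6012 - 5795) + 3796) + 22073) + I(-77)) = (-7452 - 12236)*((21486 - 24161)/(((-6012 - 5795) + 3796) + 22073) + (85 - 77)) = -19688*(-2675/((-11807 + 3796) + 22073) + 8) = -19688*(-2675/(-8011 + 22073) + 8) = -19688*(-2675/14062 + 8) = -19688*109821/14062 = -1081077924/7031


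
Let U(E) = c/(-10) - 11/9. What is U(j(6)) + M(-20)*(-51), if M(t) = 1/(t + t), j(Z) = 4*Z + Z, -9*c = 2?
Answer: 3/40 ≈ 0.075000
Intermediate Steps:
c = -2/9 (c = -1/9*2 = -2/9 ≈ -0.22222)
j(Z) = 5*Z
U(E) = -6/5 (U(E) = -2/9/(-10) - 11/9 = -2/9*(-1/10) - 11*1/9 = 1/45 - 11/9 = -6/5)
M(t) = 1/(2*t)
U(j(6)) + M(-20)*(-51) = -6/5 + ((1/2)/(-20))*(-51) = -6/5 + ((1/2)*(-1/20))*(-51) = -6/5 - 1/40*(-51) = -6/5 + 51/40 = 3/40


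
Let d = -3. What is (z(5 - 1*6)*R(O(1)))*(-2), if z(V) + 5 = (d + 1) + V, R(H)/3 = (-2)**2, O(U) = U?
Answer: 192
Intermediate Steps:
R(H) = 12 (R(H) = 3*(-2)**2 = 3*4 = 12)
z(V) = -7 + V (z(V) = -5 + ((-3 + 1) + V) = -5 + (-2 + V) = -7 + V)
(z(5 - 1*6)*R(O(1)))*(-2) = ((-7 + (5 - 1*6))*12)*(-2) = ((-7 + (5 - 6))*12)*(-2) = ((-7 - 1)*12)*(-2) = -8*12*(-2) = -96*(-2) = 192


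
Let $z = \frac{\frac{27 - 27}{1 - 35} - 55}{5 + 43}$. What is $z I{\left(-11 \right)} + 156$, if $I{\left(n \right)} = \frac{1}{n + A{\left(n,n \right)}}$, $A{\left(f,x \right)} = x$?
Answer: $\frac{14981}{96} \approx 156.05$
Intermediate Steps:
$I{\left(n \right)} = \frac{1}{2 n}$ ($I{\left(n \right)} = \frac{1}{n + n} = \frac{1}{2 n}$)
$z = - \frac{55}{48}$ ($z = \frac{\frac{0}{-34} - 55}{48} = \left(0 \left(- \frac{1}{34}\right) - 55\right) \frac{1}{48} = \left(0 - 55\right) \frac{1}{48} = \left(-55\right) \frac{1}{48} = - \frac{55}{48} \approx -1.1458$)
$z I{\left(-11 \right)} + 156 = - \frac{55 \frac{1}{2 \left(-11\right)}}{48} + 156 = - \frac{55 \cdot \frac{1}{2} \left(- \frac{1}{11}\right)}{48} + 156 = \left(- \frac{55}{48}\right) \left(- \frac{1}{22}\right) + 156 = \frac{5}{96} + 156 = \frac{14981}{96}$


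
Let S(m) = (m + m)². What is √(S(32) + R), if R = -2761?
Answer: √1335 ≈ 36.538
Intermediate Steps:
S(m) = 4*m² (S(m) = (2*m)² = 4*m²)
√(S(32) + R) = √(4*32² - 2761) = √(4*1024 - 2761) = √(4096 - 2761) = √1335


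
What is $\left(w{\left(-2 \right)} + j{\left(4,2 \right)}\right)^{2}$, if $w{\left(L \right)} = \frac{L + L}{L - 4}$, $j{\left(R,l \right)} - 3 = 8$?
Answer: $\frac{1225}{9} \approx 136.11$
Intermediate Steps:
$j{\left(R,l \right)} = 11$ ($j{\left(R,l \right)} = 3 + 8 = 11$)
$w{\left(L \right)} = \frac{2 L}{-4 + L}$
$\left(w{\left(-2 \right)} + j{\left(4,2 \right)}\right)^{2} = \left(2 \left(-2\right) \frac{1}{-4 - 2} + 11\right)^{2} = \left(2 \left(-2\right) \frac{1}{-6} + 11\right)^{2} = \left(2 \left(-2\right) \left(- \frac{1}{6}\right) + 11\right)^{2} = \left(\frac{2}{3} + 11\right)^{2} = \left(\frac{35}{3}\right)^{2} = \frac{1225}{9}$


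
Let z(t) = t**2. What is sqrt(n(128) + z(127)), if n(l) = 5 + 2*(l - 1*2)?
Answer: sqrt(16386) ≈ 128.01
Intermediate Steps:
n(l) = 1 + 2*l (n(l) = 5 + 2*(l - 2) = 5 + 2*(-2 + l) = 5 + (-4 + 2*l) = 1 + 2*l)
sqrt(n(128) + z(127)) = sqrt((1 + 2*128) + 127**2) = sqrt((1 + 256) + 16129) = sqrt(257 + 16129) = sqrt(16386)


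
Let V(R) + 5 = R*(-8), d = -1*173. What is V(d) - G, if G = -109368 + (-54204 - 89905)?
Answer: 254856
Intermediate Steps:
d = -173
V(R) = -5 - 8*R (V(R) = -5 + R*(-8) = -5 - 8*R)
G = -253477 (G = -109368 - 144109 = -253477)
V(d) - G = (-5 - 8*(-173)) - 1*(-253477) = (-5 + 1384) + 253477 = 1379 + 253477 = 254856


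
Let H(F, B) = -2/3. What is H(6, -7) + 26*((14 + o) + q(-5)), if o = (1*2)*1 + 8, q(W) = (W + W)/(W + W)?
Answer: 1948/3 ≈ 649.33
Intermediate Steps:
H(F, B) = -⅔ (H(F, B) = -2*⅓ = -⅔)
q(W) = 1 (q(W) = (2*W)/((2*W)) = (2*W)*(1/(2*W)) = 1)
o = 10 (o = 2*1 + 8 = 2 + 8 = 10)
H(6, -7) + 26*((14 + o) + q(-5)) = -⅔ + 26*((14 + 10) + 1) = -⅔ + 26*(24 + 1) = -⅔ + 26*25 = -⅔ + 650 = 1948/3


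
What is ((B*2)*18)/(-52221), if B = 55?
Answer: -660/17407 ≈ -0.037916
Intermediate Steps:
((B*2)*18)/(-52221) = ((55*2)*18)/(-52221) = (110*18)*(-1/52221) = 1980*(-1/52221) = -660/17407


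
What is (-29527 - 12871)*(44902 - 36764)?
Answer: -345034924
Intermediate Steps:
(-29527 - 12871)*(44902 - 36764) = -42398*8138 = -345034924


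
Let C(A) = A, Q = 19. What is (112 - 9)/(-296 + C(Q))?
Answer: -103/277 ≈ -0.37184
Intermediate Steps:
(112 - 9)/(-296 + C(Q)) = (112 - 9)/(-296 + 19) = 103/(-277) = 103*(-1/277) = -103/277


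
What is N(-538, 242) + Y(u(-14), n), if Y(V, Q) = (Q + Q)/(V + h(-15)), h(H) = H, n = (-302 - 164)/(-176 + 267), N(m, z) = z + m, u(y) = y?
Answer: -780212/2639 ≈ -295.65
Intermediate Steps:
N(m, z) = m + z
n = -466/91 ≈ -5.1209
Y(V, Q) = 2*Q/(-15 + V) (Y(V, Q) = (Q + Q)/(V - 15) = (2*Q)/(-15 + V) = 2*Q/(-15 + V))
N(-538, 242) + Y(u(-14), n) = (-538 + 242) + 2*(-466/91)/(-15 - 14) = -296 + 2*(-466/91)/(-29) = -296 + 2*(-466/91)*(-1/29) = -296 + 932/2639 = -780212/2639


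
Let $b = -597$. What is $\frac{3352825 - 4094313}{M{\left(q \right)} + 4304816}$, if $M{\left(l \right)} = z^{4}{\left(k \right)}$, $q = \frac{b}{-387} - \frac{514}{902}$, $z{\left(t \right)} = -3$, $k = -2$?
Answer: $- \frac{741488}{4304897} \approx -0.17224$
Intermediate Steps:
$q = \frac{56596}{58179}$ ($q = - \frac{597}{-387} - \frac{514}{902} = \left(-597\right) \left(- \frac{1}{387}\right) - \frac{257}{451} = \frac{199}{129} - \frac{257}{451} = \frac{56596}{58179} \approx 0.97279$)
$M{\left(l \right)} = 81$ ($M{\left(l \right)} = \left(-3\right)^{4} = 81$)
$\frac{3352825 - 4094313}{M{\left(q \right)} + 4304816} = \frac{3352825 - 4094313}{81 + 4304816} = - \frac{741488}{4304897}$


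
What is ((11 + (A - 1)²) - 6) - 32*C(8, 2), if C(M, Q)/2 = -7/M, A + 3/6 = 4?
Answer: 269/4 ≈ 67.250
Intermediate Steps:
A = 7/2 (A = -½ + 4 = 7/2 ≈ 3.5000)
C(M, Q) = -14/M (C(M, Q) = 2*(-7/M) = -14/M)
((11 + (A - 1)²) - 6) - 32*C(8, 2) = ((11 + (7/2 - 1)²) - 6) - (-448)/8 = ((11 + (5/2)²) - 6) - (-448)/8 = ((11 + 25/4) - 6) - 32*(-7/4) = (69/4 - 6) + 56 = 45/4 + 56 = 269/4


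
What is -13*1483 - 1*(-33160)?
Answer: 13881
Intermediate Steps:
-13*1483 - 1*(-33160) = -19279 + 33160 = 13881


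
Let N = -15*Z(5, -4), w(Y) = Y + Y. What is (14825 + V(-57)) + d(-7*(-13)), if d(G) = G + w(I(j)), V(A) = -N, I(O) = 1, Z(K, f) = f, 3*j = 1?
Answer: 14858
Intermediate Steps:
j = ⅓ (j = (⅓)*1 = ⅓ ≈ 0.33333)
w(Y) = 2*Y
N = 60 (N = -15*(-4) = 60)
V(A) = -60 (V(A) = -1*60 = -60)
d(G) = 2 + G (d(G) = G + 2*1 = G + 2 = 2 + G)
(14825 + V(-57)) + d(-7*(-13)) = (14825 - 60) + (2 - 7*(-13)) = 14765 + (2 + 91) = 14765 + 93 = 14858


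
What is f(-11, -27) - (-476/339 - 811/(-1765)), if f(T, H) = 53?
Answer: 32276966/598335 ≈ 53.945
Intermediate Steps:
f(-11, -27) - (-476/339 - 811/(-1765)) = 53 - (-476/339 - 811/(-1765)) = 53 - (-476*1/339 - 811*(-1/1765)) = 53 - (-476/339 + 811/1765) = 53 - 1*(-565211/598335) = 53 + 565211/598335 = 32276966/598335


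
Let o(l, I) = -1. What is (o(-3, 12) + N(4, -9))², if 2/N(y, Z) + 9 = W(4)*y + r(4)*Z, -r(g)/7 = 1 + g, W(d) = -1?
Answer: 22500/22801 ≈ 0.98680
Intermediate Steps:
r(g) = -7 - 7*g (r(g) = -7*(1 + g) = -7 - 7*g)
N(y, Z) = 2/(-9 - y - 35*Z) (N(y, Z) = 2/(-9 + (-y + (-7 - 7*4)*Z)) = 2/(-9 + (-y + (-7 - 28)*Z)) = 2/(-9 + (-y - 35*Z)) = 2/(-9 - y - 35*Z))
(o(-3, 12) + N(4, -9))² = (-1 - 2/(9 + 4 + 35*(-9)))² = (-1 - 2/(9 + 4 - 315))² = (-1 - 2/(-302))² = (-1 - 2*(-1/302))² = (-1 + 1/151)² = (-150/151)² = 22500/22801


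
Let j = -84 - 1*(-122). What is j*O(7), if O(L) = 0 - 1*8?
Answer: -304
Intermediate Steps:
j = 38 (j = -84 + 122 = 38)
O(L) = -8 (O(L) = 0 - 8 = -8)
j*O(7) = 38*(-8) = -304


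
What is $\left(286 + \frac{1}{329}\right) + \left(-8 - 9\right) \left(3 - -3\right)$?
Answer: $\frac{60537}{329} \approx 184.0$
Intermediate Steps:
$\left(286 + \frac{1}{329}\right) + \left(-8 - 9\right) \left(3 - -3\right) = \left(286 + \frac{1}{329}\right) - 17 \left(3 + 3\right) = \frac{94095}{329} - 102 = \frac{60537}{329}$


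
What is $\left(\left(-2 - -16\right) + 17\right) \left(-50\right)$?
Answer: $-1550$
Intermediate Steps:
$\left(\left(-2 - -16\right) + 17\right) \left(-50\right) = \left(\left(-2 + 16\right) + 17\right) \left(-50\right) = \left(14 + 17\right) \left(-50\right) = 31 \left(-50\right) = -1550$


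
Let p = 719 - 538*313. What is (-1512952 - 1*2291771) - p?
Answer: -3637048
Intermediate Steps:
p = -167675 (p = 719 - 168394 = -167675)
(-1512952 - 1*2291771) - p = (-1512952 - 1*2291771) - 1*(-167675) = (-1512952 - 2291771) + 167675 = -3804723 + 167675 = -3637048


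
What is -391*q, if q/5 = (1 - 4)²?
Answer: -17595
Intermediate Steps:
q = 45 (q = 5*(1 - 4)² = 5*(-3)² = 5*9 = 45)
-391*q = -391*45 = -17595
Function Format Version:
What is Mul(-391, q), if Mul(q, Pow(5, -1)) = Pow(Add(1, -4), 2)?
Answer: -17595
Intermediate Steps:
q = 45 (q = Mul(5, Pow(Add(1, -4), 2)) = Mul(5, Pow(-3, 2)) = Mul(5, 9) = 45)
Mul(-391, q) = Mul(-391, 45) = -17595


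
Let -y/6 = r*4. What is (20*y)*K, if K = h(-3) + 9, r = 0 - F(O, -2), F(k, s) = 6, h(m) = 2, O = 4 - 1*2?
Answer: 31680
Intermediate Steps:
O = 2 (O = 4 - 2 = 2)
r = -6 (r = 0 - 1*6 = 0 - 6 = -6)
K = 11 (K = 2 + 9 = 11)
y = 144 (y = -(-36)*4 = -6*(-24) = 144)
(20*y)*K = (20*144)*11 = 2880*11 = 31680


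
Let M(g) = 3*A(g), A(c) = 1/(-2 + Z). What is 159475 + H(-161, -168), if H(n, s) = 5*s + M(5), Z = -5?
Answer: 1110442/7 ≈ 1.5863e+5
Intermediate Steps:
A(c) = -1/7 (A(c) = 1/(-2 - 5) = 1/(-7) = -1/7)
M(g) = -3/7 (M(g) = 3*(-1/7) = -3/7)
H(n, s) = -3/7 + 5*s (H(n, s) = 5*s - 3/7 = -3/7 + 5*s)
159475 + H(-161, -168) = 159475 + (-3/7 + 5*(-168)) = 159475 + (-3/7 - 840) = 159475 - 5883/7 = 1110442/7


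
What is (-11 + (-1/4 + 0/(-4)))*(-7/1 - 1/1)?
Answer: 90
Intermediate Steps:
(-11 + (-1/4 + 0/(-4)))*(-7/1 - 1/1) = (-11 + (-1*¼ + 0*(-¼)))*(-7*1 - 1*1) = (-11 + (-¼ + 0))*(-7 - 1) = (-11 - ¼)*(-8) = -45/4*(-8) = 90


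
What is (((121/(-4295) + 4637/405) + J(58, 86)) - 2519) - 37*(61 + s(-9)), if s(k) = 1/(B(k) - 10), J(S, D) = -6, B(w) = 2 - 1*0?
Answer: -13264411949/2783160 ≈ -4766.0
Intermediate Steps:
B(w) = 2 (B(w) = 2 + 0 = 2)
s(k) = -1/8 (s(k) = 1/(2 - 10) = 1/(-8) = -1/8)
(((121/(-4295) + 4637/405) + J(58, 86)) - 2519) - 37*(61 + s(-9)) = (((121/(-4295) + 4637/405) - 6) - 2519) - 37*(61 - 1/8) = (((121*(-1/4295) + 4637*(1/405)) - 6) - 2519) - 37*487/8 = (((-121/4295 + 4637/405) - 6) - 2519) - 1*18019/8 = ((3973382/347895 - 6) - 2519) - 18019/8 = (1886012/347895 - 2519) - 18019/8 = -874461493/347895 - 18019/8 = -13264411949/2783160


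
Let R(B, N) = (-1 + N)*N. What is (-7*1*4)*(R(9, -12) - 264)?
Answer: 3024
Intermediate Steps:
R(B, N) = N*(-1 + N)
(-7*1*4)*(R(9, -12) - 264) = (-7*1*4)*(-12*(-1 - 12) - 264) = (-7*4)*(-12*(-13) - 264) = -28*(156 - 264) = -28*(-108) = 3024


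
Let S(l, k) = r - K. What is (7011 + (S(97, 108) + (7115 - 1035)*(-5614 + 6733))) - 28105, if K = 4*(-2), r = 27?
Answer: 6782461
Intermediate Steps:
K = -8
S(l, k) = 35 (S(l, k) = 27 - 1*(-8) = 27 + 8 = 35)
(7011 + (S(97, 108) + (7115 - 1035)*(-5614 + 6733))) - 28105 = (7011 + (35 + (7115 - 1035)*(-5614 + 6733))) - 28105 = (7011 + (35 + 6080*1119)) - 28105 = (7011 + (35 + 6803520)) - 28105 = (7011 + 6803555) - 28105 = 6810566 - 28105 = 6782461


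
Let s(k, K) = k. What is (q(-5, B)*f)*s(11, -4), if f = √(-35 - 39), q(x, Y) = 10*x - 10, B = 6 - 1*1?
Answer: -660*I*√74 ≈ -5677.5*I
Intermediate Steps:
B = 5 (B = 6 - 1 = 5)
q(x, Y) = -10 + 10*x
f = I*√74 (f = √(-74) = I*√74 ≈ 8.6023*I)
(q(-5, B)*f)*s(11, -4) = ((-10 + 10*(-5))*(I*√74))*11 = ((-10 - 50)*(I*√74))*11 = -60*I*√74*11 = -660*I*√74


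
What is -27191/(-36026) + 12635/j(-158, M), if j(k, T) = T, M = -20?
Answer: -45464469/72052 ≈ -631.00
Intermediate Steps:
-27191/(-36026) + 12635/j(-158, M) = -27191/(-36026) + 12635/(-20) = -27191*(-1/36026) + 12635*(-1/20) = 27191/36026 - 2527/4 = -45464469/72052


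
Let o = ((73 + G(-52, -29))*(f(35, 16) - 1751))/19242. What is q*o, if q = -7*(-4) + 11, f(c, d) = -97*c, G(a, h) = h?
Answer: -1471756/3207 ≈ -458.92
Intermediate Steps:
q = 39 (q = 28 + 11 = 39)
o = -113212/9621 (o = ((73 - 29)*(-97*35 - 1751))/19242 = (44*(-3395 - 1751))*(1/19242) = (44*(-5146))*(1/19242) = -226424*1/19242 = -113212/9621 ≈ -11.767)
q*o = 39*(-113212/9621) = -1471756/3207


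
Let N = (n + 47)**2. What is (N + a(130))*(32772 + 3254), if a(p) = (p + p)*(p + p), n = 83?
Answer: 3044197000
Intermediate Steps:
N = 16900 (N = (83 + 47)**2 = 130**2 = 16900)
a(p) = 4*p**2 (a(p) = (2*p)*(2*p) = 4*p**2)
(N + a(130))*(32772 + 3254) = (16900 + 4*130**2)*(32772 + 3254) = (16900 + 4*16900)*36026 = (16900 + 67600)*36026 = 84500*36026 = 3044197000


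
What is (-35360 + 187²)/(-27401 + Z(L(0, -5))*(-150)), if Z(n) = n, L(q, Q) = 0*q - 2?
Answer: 391/27101 ≈ 0.014428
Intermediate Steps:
L(q, Q) = -2 (L(q, Q) = 0 - 2 = -2)
(-35360 + 187²)/(-27401 + Z(L(0, -5))*(-150)) = (-35360 + 187²)/(-27401 - 2*(-150)) = (-35360 + 34969)/(-27401 + 300) = -391/(-27101) = -391*(-1/27101) = 391/27101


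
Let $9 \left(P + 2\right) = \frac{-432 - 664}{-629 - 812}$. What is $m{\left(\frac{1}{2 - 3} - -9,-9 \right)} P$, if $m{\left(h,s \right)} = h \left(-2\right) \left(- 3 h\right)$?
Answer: $- \frac{3179776}{4323} \approx -735.55$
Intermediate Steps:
$m{\left(h,s \right)} = 6 h^{2}$ ($m{\left(h,s \right)} = - 2 h \left(- 3 h\right) = 6 h^{2}$)
$P = - \frac{24842}{12969}$ ($P = -2 + \frac{\left(-432 - 664\right) \frac{1}{-629 - 812}}{9} = -2 + \frac{\left(-1096\right) \frac{1}{-1441}}{9} = -2 + \frac{\left(-1096\right) \left(- \frac{1}{1441}\right)}{9} = -2 + \frac{1}{9} \cdot \frac{1096}{1441} = -2 + \frac{1096}{12969} = - \frac{24842}{12969} \approx -1.9155$)
$m{\left(\frac{1}{2 - 3} - -9,-9 \right)} P = 6 \left(\frac{1}{2 - 3} - -9\right)^{2} \left(- \frac{24842}{12969}\right) = 6 \left(\frac{1}{-1} + 9\right)^{2} \left(- \frac{24842}{12969}\right) = 6 \left(-1 + 9\right)^{2} \left(- \frac{24842}{12969}\right) = 6 \cdot 8^{2} \left(- \frac{24842}{12969}\right) = 6 \cdot 64 \left(- \frac{24842}{12969}\right) = 384 \left(- \frac{24842}{12969}\right) = - \frac{3179776}{4323}$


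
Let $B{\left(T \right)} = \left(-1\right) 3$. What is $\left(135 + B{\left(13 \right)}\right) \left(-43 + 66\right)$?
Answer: $3036$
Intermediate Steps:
$B{\left(T \right)} = -3$
$\left(135 + B{\left(13 \right)}\right) \left(-43 + 66\right) = \left(135 - 3\right) \left(-43 + 66\right) = 132 \cdot 23 = 3036$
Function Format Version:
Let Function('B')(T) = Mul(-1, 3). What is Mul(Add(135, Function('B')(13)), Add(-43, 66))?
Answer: 3036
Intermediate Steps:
Function('B')(T) = -3
Mul(Add(135, Function('B')(13)), Add(-43, 66)) = Mul(Add(135, -3), Add(-43, 66)) = Mul(132, 23) = 3036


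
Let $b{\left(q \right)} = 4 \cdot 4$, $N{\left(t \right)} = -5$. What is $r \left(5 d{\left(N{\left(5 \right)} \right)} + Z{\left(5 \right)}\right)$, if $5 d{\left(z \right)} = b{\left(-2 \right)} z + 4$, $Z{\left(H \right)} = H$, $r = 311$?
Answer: $-22081$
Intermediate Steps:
$b{\left(q \right)} = 16$
$d{\left(z \right)} = \frac{4}{5} + \frac{16 z}{5}$ ($d{\left(z \right)} = \frac{16 z + 4}{5} = \frac{4 + 16 z}{5} = \frac{4}{5} + \frac{16 z}{5}$)
$r \left(5 d{\left(N{\left(5 \right)} \right)} + Z{\left(5 \right)}\right) = 311 \left(5 \left(\frac{4}{5} + \frac{16}{5} \left(-5\right)\right) + 5\right) = 311 \left(5 \left(\frac{4}{5} - 16\right) + 5\right) = 311 \left(5 \left(- \frac{76}{5}\right) + 5\right) = 311 \left(-76 + 5\right) = 311 \left(-71\right) = -22081$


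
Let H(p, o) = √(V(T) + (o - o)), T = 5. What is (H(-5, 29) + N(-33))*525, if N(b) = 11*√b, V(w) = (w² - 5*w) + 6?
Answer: 525*√6 + 5775*I*√33 ≈ 1286.0 + 33175.0*I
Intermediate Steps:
V(w) = 6 + w² - 5*w
H(p, o) = √6 (H(p, o) = √((6 + 5² - 5*5) + (o - o)) = √((6 + 25 - 25) + 0) = √(6 + 0) = √6)
(H(-5, 29) + N(-33))*525 = (√6 + 11*√(-33))*525 = (√6 + 11*(I*√33))*525 = (√6 + 11*I*√33)*525 = 525*√6 + 5775*I*√33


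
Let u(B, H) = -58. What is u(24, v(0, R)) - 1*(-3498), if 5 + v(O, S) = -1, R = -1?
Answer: 3440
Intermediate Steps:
v(O, S) = -6 (v(O, S) = -5 - 1 = -6)
u(24, v(0, R)) - 1*(-3498) = -58 - 1*(-3498) = -58 + 3498 = 3440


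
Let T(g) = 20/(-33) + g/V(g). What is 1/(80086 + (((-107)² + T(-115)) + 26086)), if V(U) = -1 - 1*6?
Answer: 231/27174106 ≈ 8.5007e-6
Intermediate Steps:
V(U) = -7 (V(U) = -1 - 6 = -7)
T(g) = -20/33 - g/7 (T(g) = 20/(-33) + g/(-7) = 20*(-1/33) + g*(-⅐) = -20/33 - g/7)
1/(80086 + (((-107)² + T(-115)) + 26086)) = 1/(80086 + (((-107)² + (-20/33 - ⅐*(-115))) + 26086)) = 1/(80086 + ((11449 + (-20/33 + 115/7)) + 26086)) = 1/(80086 + ((11449 + 3655/231) + 26086)) = 1/(80086 + (2648374/231 + 26086)) = 1/(80086 + 8674240/231) = 1/(27174106/231) = 231/27174106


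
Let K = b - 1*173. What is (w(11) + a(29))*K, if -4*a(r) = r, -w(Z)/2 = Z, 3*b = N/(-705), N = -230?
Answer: 950729/188 ≈ 5057.1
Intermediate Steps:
b = 46/423 (b = (-230/(-705))/3 = (-230*(-1/705))/3 = (⅓)*(46/141) = 46/423 ≈ 0.10875)
w(Z) = -2*Z
a(r) = -r/4
K = -73133/423 (K = 46/423 - 1*173 = 46/423 - 173 = -73133/423 ≈ -172.89)
(w(11) + a(29))*K = (-2*11 - ¼*29)*(-73133/423) = (-22 - 29/4)*(-73133/423) = -117/4*(-73133/423) = 950729/188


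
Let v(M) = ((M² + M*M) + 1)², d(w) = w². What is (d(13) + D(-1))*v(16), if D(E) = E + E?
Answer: 43949223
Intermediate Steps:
D(E) = 2*E
v(M) = (1 + 2*M²)² (v(M) = ((M² + M²) + 1)² = (2*M² + 1)² = (1 + 2*M²)²)
(d(13) + D(-1))*v(16) = (13² + 2*(-1))*(1 + 2*16²)² = (169 - 2)*(1 + 2*256)² = 167*(1 + 512)² = 167*513² = 167*263169 = 43949223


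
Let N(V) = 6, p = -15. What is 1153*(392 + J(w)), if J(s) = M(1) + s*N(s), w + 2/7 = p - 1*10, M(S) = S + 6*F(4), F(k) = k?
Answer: 2141121/7 ≈ 3.0587e+5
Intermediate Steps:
M(S) = 24 + S (M(S) = S + 6*4 = S + 24 = 24 + S)
w = -177/7 (w = -2/7 + (-15 - 1*10) = -2/7 + (-15 - 10) = -2/7 - 25 = -177/7 ≈ -25.286)
J(s) = 25 + 6*s (J(s) = (24 + 1) + s*6 = 25 + 6*s)
1153*(392 + J(w)) = 1153*(392 + (25 + 6*(-177/7))) = 1153*(392 + (25 - 1062/7)) = 1153*(392 - 887/7) = 1153*(1857/7) = 2141121/7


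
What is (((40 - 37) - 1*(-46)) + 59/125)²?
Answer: 38241856/15625 ≈ 2447.5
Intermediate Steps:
(((40 - 37) - 1*(-46)) + 59/125)² = ((3 + 46) + 59*(1/125))² = (49 + 59/125)² = (6184/125)² = 38241856/15625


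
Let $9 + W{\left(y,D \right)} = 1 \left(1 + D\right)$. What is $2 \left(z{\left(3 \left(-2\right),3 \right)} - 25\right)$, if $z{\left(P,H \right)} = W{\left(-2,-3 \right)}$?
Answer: $-72$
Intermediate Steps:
$W{\left(y,D \right)} = -8 + D$ ($W{\left(y,D \right)} = -9 + 1 \left(1 + D\right) = -9 + \left(1 + D\right) = -8 + D$)
$z{\left(P,H \right)} = -11$ ($z{\left(P,H \right)} = -8 - 3 = -11$)
$2 \left(z{\left(3 \left(-2\right),3 \right)} - 25\right) = 2 \left(-11 - 25\right) = 2 \left(-36\right) = -72$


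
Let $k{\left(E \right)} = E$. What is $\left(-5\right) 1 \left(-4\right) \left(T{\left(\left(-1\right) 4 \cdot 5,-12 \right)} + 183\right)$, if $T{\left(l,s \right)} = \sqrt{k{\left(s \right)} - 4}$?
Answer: $3660 + 80 i \approx 3660.0 + 80.0 i$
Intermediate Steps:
$T{\left(l,s \right)} = \sqrt{-4 + s}$ ($T{\left(l,s \right)} = \sqrt{s - 4} = \sqrt{-4 + s}$)
$\left(-5\right) 1 \left(-4\right) \left(T{\left(\left(-1\right) 4 \cdot 5,-12 \right)} + 183\right) = \left(-5\right) 1 \left(-4\right) \left(\sqrt{-4 - 12} + 183\right) = \left(-5\right) \left(-4\right) \left(\sqrt{-16} + 183\right) = 20 \left(4 i + 183\right) = 20 \left(183 + 4 i\right) = 3660 + 80 i$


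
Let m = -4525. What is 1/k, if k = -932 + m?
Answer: -1/5457 ≈ -0.00018325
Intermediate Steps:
k = -5457 (k = -932 - 4525 = -5457)
1/k = 1/(-5457) = -1/5457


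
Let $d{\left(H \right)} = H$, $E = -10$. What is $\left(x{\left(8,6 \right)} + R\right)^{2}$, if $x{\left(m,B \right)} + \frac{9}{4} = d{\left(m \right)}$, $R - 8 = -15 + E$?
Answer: $\frac{2025}{16} \approx 126.56$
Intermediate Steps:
$R = -17$ ($R = 8 - 25 = -17$)
$x{\left(m,B \right)} = - \frac{9}{4} + m$
$\left(x{\left(8,6 \right)} + R\right)^{2} = \left(\left(- \frac{9}{4} + 8\right) - 17\right)^{2} = \left(\frac{23}{4} - 17\right)^{2} = \left(- \frac{45}{4}\right)^{2} = \frac{2025}{16}$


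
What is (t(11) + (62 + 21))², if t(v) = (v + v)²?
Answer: 321489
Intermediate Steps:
t(v) = 4*v² (t(v) = (2*v)² = 4*v²)
(t(11) + (62 + 21))² = (4*11² + (62 + 21))² = (4*121 + 83)² = (484 + 83)² = 567² = 321489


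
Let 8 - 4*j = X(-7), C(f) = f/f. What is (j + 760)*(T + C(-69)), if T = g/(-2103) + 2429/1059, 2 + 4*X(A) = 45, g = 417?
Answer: 27917029163/11877744 ≈ 2350.4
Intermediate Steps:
X(A) = 43/4 (X(A) = -½ + (¼)*45 = -½ + 45/4 = 43/4)
T = 1555528/742359 (T = 417/(-2103) + 2429/1059 = 417*(-1/2103) + 2429*(1/1059) = -139/701 + 2429/1059 = 1555528/742359 ≈ 2.0954)
C(f) = 1
j = -11/16 (j = 2 - ¼*43/4 = 2 - 43/16 = -11/16 ≈ -0.68750)
(j + 760)*(T + C(-69)) = (-11/16 + 760)*(1555528/742359 + 1) = (12149/16)*(2297887/742359) = 27917029163/11877744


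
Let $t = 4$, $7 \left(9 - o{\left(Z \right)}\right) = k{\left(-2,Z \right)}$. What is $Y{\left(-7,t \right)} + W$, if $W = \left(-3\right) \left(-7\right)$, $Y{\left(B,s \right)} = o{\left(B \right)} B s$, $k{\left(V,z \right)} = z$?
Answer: $-259$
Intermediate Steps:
$o{\left(Z \right)} = 9 - \frac{Z}{7}$
$Y{\left(B,s \right)} = B s \left(9 - \frac{B}{7}\right)$ ($Y{\left(B,s \right)} = \left(9 - \frac{B}{7}\right) B s = B s \left(9 - \frac{B}{7}\right)$)
$W = 21$
$Y{\left(-7,t \right)} + W = \frac{1}{7} \left(-7\right) 4 \left(63 - -7\right) + 21 = \frac{1}{7} \left(-7\right) 4 \left(63 + 7\right) + 21 = \frac{1}{7} \left(-7\right) 4 \cdot 70 + 21 = -280 + 21 = -259$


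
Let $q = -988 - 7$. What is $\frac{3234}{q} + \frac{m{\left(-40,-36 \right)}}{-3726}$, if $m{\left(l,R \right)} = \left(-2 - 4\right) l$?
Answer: $- \frac{2048114}{617895} \approx -3.3147$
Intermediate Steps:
$q = -995$ ($q = -988 - 7 = -995$)
$m{\left(l,R \right)} = - 6 l$
$\frac{3234}{q} + \frac{m{\left(-40,-36 \right)}}{-3726} = \frac{3234}{-995} + \frac{\left(-6\right) \left(-40\right)}{-3726} = 3234 \left(- \frac{1}{995}\right) + 240 \left(- \frac{1}{3726}\right) = - \frac{3234}{995} - \frac{40}{621} = - \frac{2048114}{617895}$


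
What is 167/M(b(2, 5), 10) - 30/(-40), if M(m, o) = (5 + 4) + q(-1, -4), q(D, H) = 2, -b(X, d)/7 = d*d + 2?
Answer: 701/44 ≈ 15.932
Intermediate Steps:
b(X, d) = -14 - 7*d² (b(X, d) = -7*(d*d + 2) = -7*(d² + 2) = -7*(2 + d²) = -14 - 7*d²)
M(m, o) = 11 (M(m, o) = (5 + 4) + 2 = 9 + 2 = 11)
167/M(b(2, 5), 10) - 30/(-40) = 167/11 - 30/(-40) = 167*(1/11) - 30*(-1/40) = 167/11 + ¾ = 701/44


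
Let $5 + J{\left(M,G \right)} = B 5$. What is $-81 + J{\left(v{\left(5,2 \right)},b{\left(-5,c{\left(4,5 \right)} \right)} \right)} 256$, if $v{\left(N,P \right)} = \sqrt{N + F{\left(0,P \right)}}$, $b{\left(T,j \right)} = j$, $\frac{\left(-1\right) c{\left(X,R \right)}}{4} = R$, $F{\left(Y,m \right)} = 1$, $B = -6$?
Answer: $-9041$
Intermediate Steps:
$c{\left(X,R \right)} = - 4 R$
$v{\left(N,P \right)} = \sqrt{1 + N}$ ($v{\left(N,P \right)} = \sqrt{N + 1} = \sqrt{1 + N}$)
$J{\left(M,G \right)} = -35$ ($J{\left(M,G \right)} = -5 - 30 = -35$)
$-81 + J{\left(v{\left(5,2 \right)},b{\left(-5,c{\left(4,5 \right)} \right)} \right)} 256 = -81 - 8960 = -9041$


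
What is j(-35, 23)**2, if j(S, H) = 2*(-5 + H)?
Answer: 1296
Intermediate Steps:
j(S, H) = -10 + 2*H
j(-35, 23)**2 = (-10 + 2*23)**2 = (-10 + 46)**2 = 36**2 = 1296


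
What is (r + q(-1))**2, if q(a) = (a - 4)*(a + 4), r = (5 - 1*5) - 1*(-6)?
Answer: 81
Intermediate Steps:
r = 6 (r = (5 - 5) + 6 = 0 + 6 = 6)
q(a) = (-4 + a)*(4 + a)
(r + q(-1))**2 = (6 + (-16 + (-1)**2))**2 = (6 + (-16 + 1))**2 = (6 - 15)**2 = (-9)**2 = 81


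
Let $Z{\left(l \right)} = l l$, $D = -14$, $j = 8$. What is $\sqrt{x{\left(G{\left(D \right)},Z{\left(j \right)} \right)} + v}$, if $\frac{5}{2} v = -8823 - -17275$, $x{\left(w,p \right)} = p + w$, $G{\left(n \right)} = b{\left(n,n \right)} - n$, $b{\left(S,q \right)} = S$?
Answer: $\frac{2 \sqrt{21530}}{5} \approx 58.692$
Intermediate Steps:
$Z{\left(l \right)} = l^{2}$
$G{\left(n \right)} = 0$ ($G{\left(n \right)} = n - n = 0$)
$v = \frac{16904}{5}$ ($v = \frac{2 \left(-8823 - -17275\right)}{5} = \frac{2 \left(-8823 + 17275\right)}{5} = \frac{2}{5} \cdot 8452 = \frac{16904}{5} \approx 3380.8$)
$\sqrt{x{\left(G{\left(D \right)},Z{\left(j \right)} \right)} + v} = \sqrt{\left(8^{2} + 0\right) + \frac{16904}{5}} = \sqrt{\left(64 + 0\right) + \frac{16904}{5}} = \sqrt{64 + \frac{16904}{5}} = \sqrt{\frac{17224}{5}} = \frac{2 \sqrt{21530}}{5}$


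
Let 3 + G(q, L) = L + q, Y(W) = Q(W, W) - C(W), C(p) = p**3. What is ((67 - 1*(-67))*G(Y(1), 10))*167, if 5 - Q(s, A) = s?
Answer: 223780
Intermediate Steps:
Q(s, A) = 5 - s
Y(W) = 5 - W - W**3 (Y(W) = (5 - W) - W**3 = 5 - W - W**3)
G(q, L) = -3 + L + q (G(q, L) = -3 + (L + q) = -3 + L + q)
((67 - 1*(-67))*G(Y(1), 10))*167 = ((67 - 1*(-67))*(-3 + 10 + (5 - 1*1 - 1*1**3)))*167 = ((67 + 67)*(-3 + 10 + (5 - 1 - 1*1)))*167 = (134*(-3 + 10 + (5 - 1 - 1)))*167 = (134*(-3 + 10 + 3))*167 = (134*10)*167 = 1340*167 = 223780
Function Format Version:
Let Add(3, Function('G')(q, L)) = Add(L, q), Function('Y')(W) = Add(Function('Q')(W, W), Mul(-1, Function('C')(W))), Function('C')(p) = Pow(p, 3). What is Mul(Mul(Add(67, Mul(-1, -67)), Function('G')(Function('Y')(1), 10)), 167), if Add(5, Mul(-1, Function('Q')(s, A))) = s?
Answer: 223780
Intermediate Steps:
Function('Q')(s, A) = Add(5, Mul(-1, s))
Function('Y')(W) = Add(5, Mul(-1, W), Mul(-1, Pow(W, 3))) (Function('Y')(W) = Add(Add(5, Mul(-1, W)), Mul(-1, Pow(W, 3))) = Add(5, Mul(-1, W), Mul(-1, Pow(W, 3))))
Function('G')(q, L) = Add(-3, L, q) (Function('G')(q, L) = Add(-3, Add(L, q)) = Add(-3, L, q))
Mul(Mul(Add(67, Mul(-1, -67)), Function('G')(Function('Y')(1), 10)), 167) = Mul(Mul(Add(67, Mul(-1, -67)), Add(-3, 10, Add(5, Mul(-1, 1), Mul(-1, Pow(1, 3))))), 167) = Mul(Mul(Add(67, 67), Add(-3, 10, Add(5, -1, Mul(-1, 1)))), 167) = Mul(Mul(134, Add(-3, 10, Add(5, -1, -1))), 167) = Mul(Mul(134, Add(-3, 10, 3)), 167) = Mul(Mul(134, 10), 167) = Mul(1340, 167) = 223780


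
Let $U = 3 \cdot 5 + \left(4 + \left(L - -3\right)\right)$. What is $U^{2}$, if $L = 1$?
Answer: $529$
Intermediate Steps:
$U = 23$ ($U = 3 \cdot 5 + \left(4 + \left(1 - -3\right)\right) = 15 + \left(4 + \left(1 + 3\right)\right) = 15 + \left(4 + 4\right) = 15 + 8 = 23$)
$U^{2} = 23^{2} = 529$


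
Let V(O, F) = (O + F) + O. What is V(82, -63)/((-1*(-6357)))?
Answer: 101/6357 ≈ 0.015888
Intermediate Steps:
V(O, F) = F + 2*O (V(O, F) = (F + O) + O = F + 2*O)
V(82, -63)/((-1*(-6357))) = (-63 + 2*82)/((-1*(-6357))) = (-63 + 164)/6357 = 101*(1/6357) = 101/6357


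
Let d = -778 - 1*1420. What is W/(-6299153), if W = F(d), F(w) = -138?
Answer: 138/6299153 ≈ 2.1908e-5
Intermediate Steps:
d = -2198 (d = -778 - 1420 = -2198)
W = -138
W/(-6299153) = -138/(-6299153) = -138*(-1/6299153) = 138/6299153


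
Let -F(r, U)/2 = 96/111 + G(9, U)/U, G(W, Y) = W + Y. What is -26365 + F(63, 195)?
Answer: -63417017/2405 ≈ -26369.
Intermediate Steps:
F(r, U) = -64/37 - 2*(9 + U)/U (F(r, U) = -2*(96/111 + (9 + U)/U) = -2*(96*(1/111) + (9 + U)/U) = -2*(32/37 + (9 + U)/U) = -64/37 - 2*(9 + U)/U)
-26365 + F(63, 195) = -26365 + (-138/37 - 18/195) = -26365 + (-138/37 - 18*1/195) = -26365 + (-138/37 - 6/65) = -26365 - 9192/2405 = -63417017/2405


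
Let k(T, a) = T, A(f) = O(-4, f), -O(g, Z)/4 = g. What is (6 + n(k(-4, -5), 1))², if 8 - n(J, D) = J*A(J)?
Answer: 6084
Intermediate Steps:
O(g, Z) = -4*g
A(f) = 16 (A(f) = -4*(-4) = 16)
n(J, D) = 8 - 16*J (n(J, D) = 8 - J*16 = 8 - 16*J)
(6 + n(k(-4, -5), 1))² = (6 + (8 - 16*(-4)))² = (6 + (8 + 64))² = (6 + 72)² = 78² = 6084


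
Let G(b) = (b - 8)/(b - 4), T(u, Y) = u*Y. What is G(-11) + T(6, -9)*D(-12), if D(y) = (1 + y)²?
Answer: -97991/15 ≈ -6532.7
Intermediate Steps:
T(u, Y) = Y*u
G(b) = (-8 + b)/(-4 + b)
G(-11) + T(6, -9)*D(-12) = (-8 - 11)/(-4 - 11) + (-9*6)*(1 - 12)² = -19/(-15) - 54*(-11)² = -1/15*(-19) - 54*121 = 19/15 - 6534 = -97991/15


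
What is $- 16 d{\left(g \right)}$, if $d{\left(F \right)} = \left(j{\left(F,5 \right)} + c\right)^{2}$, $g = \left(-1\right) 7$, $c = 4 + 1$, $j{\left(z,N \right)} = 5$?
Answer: $-1600$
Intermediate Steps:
$c = 5$
$g = -7$
$d{\left(F \right)} = 100$ ($d{\left(F \right)} = \left(5 + 5\right)^{2} = 10^{2} = 100$)
$- 16 d{\left(g \right)} = \left(-16\right) 100 = -1600$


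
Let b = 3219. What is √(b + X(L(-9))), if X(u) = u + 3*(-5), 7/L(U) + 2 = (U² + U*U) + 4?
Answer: √21543983/82 ≈ 56.604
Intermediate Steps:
L(U) = 7/(2 + 2*U²) (L(U) = 7/(-2 + ((U² + U*U) + 4)) = 7/(-2 + ((U² + U²) + 4)) = 7/(-2 + (2*U² + 4)) = 7/(-2 + (4 + 2*U²)) = 7/(2 + 2*U²))
X(u) = -15 + u (X(u) = u - 15 = -15 + u)
√(b + X(L(-9))) = √(3219 + (-15 + 7/(2*(1 + (-9)²)))) = √(3219 + (-15 + 7/(2*(1 + 81)))) = √(3219 + (-15 + (7/2)/82)) = √(3219 + (-15 + (7/2)*(1/82))) = √(3219 + (-15 + 7/164)) = √(3219 - 2453/164) = √(525463/164) = √21543983/82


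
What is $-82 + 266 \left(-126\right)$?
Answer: $-33598$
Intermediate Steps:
$-82 + 266 \left(-126\right) = -82 - 33516 = -33598$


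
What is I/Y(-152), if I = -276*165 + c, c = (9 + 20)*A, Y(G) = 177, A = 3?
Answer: -15151/59 ≈ -256.80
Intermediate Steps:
c = 87 (c = (9 + 20)*3 = 29*3 = 87)
I = -45453 (I = -276*165 + 87 = -45540 + 87 = -45453)
I/Y(-152) = -45453/177 = -45453*1/177 = -15151/59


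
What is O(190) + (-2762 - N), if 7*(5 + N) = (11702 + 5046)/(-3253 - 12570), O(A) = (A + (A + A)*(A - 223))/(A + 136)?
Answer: -50456215802/18054043 ≈ -2794.7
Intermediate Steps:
O(A) = (A + 2*A*(-223 + A))/(136 + A) (O(A) = (A + (2*A)*(-223 + A))/(136 + A) = (A + 2*A*(-223 + A))/(136 + A))
N = -570553/110761 (N = -5 + ((11702 + 5046)/(-3253 - 12570))/7 = -5 + (16748/(-15823))/7 = -5 + (16748*(-1/15823))/7 = -5 + (⅐)*(-16748/15823) = -5 - 16748/110761 = -570553/110761 ≈ -5.1512)
O(190) + (-2762 - N) = 190*(-445 + 2*190)/(136 + 190) + (-2762 - 1*(-570553/110761)) = 190*(-445 + 380)/326 + (-2762 + 570553/110761) = 190*(1/326)*(-65) - 305351329/110761 = -6175/163 - 305351329/110761 = -50456215802/18054043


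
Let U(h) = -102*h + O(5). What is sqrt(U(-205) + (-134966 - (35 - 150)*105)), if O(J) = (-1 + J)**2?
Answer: I*sqrt(101965) ≈ 319.32*I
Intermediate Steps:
U(h) = 16 - 102*h (U(h) = -102*h + (-1 + 5)**2 = -102*h + 4**2 = -102*h + 16 = 16 - 102*h)
sqrt(U(-205) + (-134966 - (35 - 150)*105)) = sqrt((16 - 102*(-205)) + (-134966 - (35 - 150)*105)) = sqrt((16 + 20910) + (-134966 - (-115)*105)) = sqrt(20926 + (-134966 - 1*(-12075))) = sqrt(20926 + (-134966 + 12075)) = sqrt(20926 - 122891) = sqrt(-101965) = I*sqrt(101965)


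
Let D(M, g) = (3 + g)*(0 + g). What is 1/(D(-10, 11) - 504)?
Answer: -1/350 ≈ -0.0028571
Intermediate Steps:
D(M, g) = g*(3 + g) (D(M, g) = (3 + g)*g = g*(3 + g))
1/(D(-10, 11) - 504) = 1/(11*(3 + 11) - 504) = 1/(11*14 - 504) = 1/(154 - 504) = 1/(-350) = -1/350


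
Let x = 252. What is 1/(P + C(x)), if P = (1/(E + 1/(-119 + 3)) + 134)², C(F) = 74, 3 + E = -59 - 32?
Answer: 118919025/2143771019566 ≈ 5.5472e-5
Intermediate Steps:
E = -94 (E = -3 + (-59 - 32) = -3 - 91 = -94)
P = 2134971011716/118919025 (P = (1/(-94 + 1/(-119 + 3)) + 134)² = (1/(-94 + 1/(-116)) + 134)² = (1/(-94 - 1/116) + 134)² = (1/(-10905/116) + 134)² = (-116/10905 + 134)² = (1461154/10905)² = 2134971011716/118919025 ≈ 17953.)
1/(P + C(x)) = 1/(2134971011716/118919025 + 74) = 1/(2143771019566/118919025) = 118919025/2143771019566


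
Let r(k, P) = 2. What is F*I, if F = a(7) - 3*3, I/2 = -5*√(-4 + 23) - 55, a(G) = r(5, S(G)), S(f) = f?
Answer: 770 + 70*√19 ≈ 1075.1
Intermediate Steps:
a(G) = 2
I = -110 - 10*√19 (I = 2*(-5*√(-4 + 23) - 55) = 2*(-5*√19 - 55) = 2*(-55 - 5*√19) = -110 - 10*√19 ≈ -153.59)
F = -7 (F = 2 - 3*3 = 2 - 9 = -7)
F*I = -7*(-110 - 10*√19) = 770 + 70*√19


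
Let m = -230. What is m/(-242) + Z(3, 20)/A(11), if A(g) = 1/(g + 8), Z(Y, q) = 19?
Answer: 43796/121 ≈ 361.95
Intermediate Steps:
A(g) = 1/(8 + g)
m/(-242) + Z(3, 20)/A(11) = -230/(-242) + 19/(1/(8 + 11)) = -230*(-1/242) + 19/(1/19) = 115/121 + 19/(1/19) = 115/121 + 19*19 = 115/121 + 361 = 43796/121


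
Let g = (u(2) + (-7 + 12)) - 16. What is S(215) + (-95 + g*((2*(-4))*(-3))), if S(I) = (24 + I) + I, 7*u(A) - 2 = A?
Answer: 761/7 ≈ 108.71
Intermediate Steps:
u(A) = 2/7 + A/7
g = -73/7 (g = ((2/7 + (1/7)*2) + (-7 + 12)) - 16 = ((2/7 + 2/7) + 5) - 16 = (4/7 + 5) - 16 = 39/7 - 16 = -73/7 ≈ -10.429)
S(I) = 24 + 2*I
S(215) + (-95 + g*((2*(-4))*(-3))) = (24 + 2*215) + (-95 - 73*2*(-4)*(-3)/7) = (24 + 430) + (-95 - (-584)*(-3)/7) = 454 + (-95 - 73/7*24) = 454 + (-95 - 1752/7) = 454 - 2417/7 = 761/7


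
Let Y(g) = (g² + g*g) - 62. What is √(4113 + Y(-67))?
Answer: √13029 ≈ 114.14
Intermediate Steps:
Y(g) = -62 + 2*g² (Y(g) = (g² + g²) - 62 = 2*g² - 62 = -62 + 2*g²)
√(4113 + Y(-67)) = √(4113 + (-62 + 2*(-67)²)) = √(4113 + (-62 + 2*4489)) = √(4113 + (-62 + 8978)) = √(4113 + 8916) = √13029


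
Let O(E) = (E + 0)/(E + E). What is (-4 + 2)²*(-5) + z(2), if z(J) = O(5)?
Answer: -39/2 ≈ -19.500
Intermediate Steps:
O(E) = ½ (O(E) = E/((2*E)) = E*(1/(2*E)) = ½)
z(J) = ½
(-4 + 2)²*(-5) + z(2) = (-4 + 2)²*(-5) + ½ = (-2)²*(-5) + ½ = 4*(-5) + ½ = -20 + ½ = -39/2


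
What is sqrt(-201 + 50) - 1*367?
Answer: -367 + I*sqrt(151) ≈ -367.0 + 12.288*I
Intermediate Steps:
sqrt(-201 + 50) - 1*367 = sqrt(-151) - 367 = I*sqrt(151) - 367 = -367 + I*sqrt(151)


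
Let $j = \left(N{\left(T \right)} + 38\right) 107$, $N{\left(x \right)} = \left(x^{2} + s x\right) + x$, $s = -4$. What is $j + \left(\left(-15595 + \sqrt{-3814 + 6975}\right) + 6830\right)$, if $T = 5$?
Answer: $-3629 + \sqrt{3161} \approx -3572.8$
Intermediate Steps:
$N{\left(x \right)} = x^{2} - 3 x$ ($N{\left(x \right)} = \left(x^{2} - 4 x\right) + x = x^{2} - 3 x$)
$j = 5136$ ($j = \left(5 \left(-3 + 5\right) + 38\right) 107 = \left(5 \cdot 2 + 38\right) 107 = \left(10 + 38\right) 107 = 48 \cdot 107 = 5136$)
$j + \left(\left(-15595 + \sqrt{-3814 + 6975}\right) + 6830\right) = 5136 + \left(\left(-15595 + \sqrt{-3814 + 6975}\right) + 6830\right) = 5136 + \left(\left(-15595 + \sqrt{3161}\right) + 6830\right) = 5136 - \left(8765 - \sqrt{3161}\right) = -3629 + \sqrt{3161}$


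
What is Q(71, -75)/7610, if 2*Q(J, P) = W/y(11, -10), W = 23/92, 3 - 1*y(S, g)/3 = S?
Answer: -1/1461120 ≈ -6.8441e-7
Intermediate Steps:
y(S, g) = 9 - 3*S
W = ¼ (W = 23*(1/92) = ¼ ≈ 0.25000)
Q(J, P) = -1/192 (Q(J, P) = (1/(4*(9 - 3*11)))/2 = (1/(4*(9 - 33)))/2 = ((¼)/(-24))/2 = ((¼)*(-1/24))/2 = (½)*(-1/96) = -1/192)
Q(71, -75)/7610 = -1/192/7610 = -1/192*1/7610 = -1/1461120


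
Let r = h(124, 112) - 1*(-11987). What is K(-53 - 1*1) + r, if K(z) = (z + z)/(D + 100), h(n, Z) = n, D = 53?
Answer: 205875/17 ≈ 12110.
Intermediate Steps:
K(z) = 2*z/153 (K(z) = (z + z)/(53 + 100) = (2*z)/153 = (2*z)*(1/153) = 2*z/153)
r = 12111 (r = 124 - 1*(-11987) = 124 + 11987 = 12111)
K(-53 - 1*1) + r = 2*(-53 - 1*1)/153 + 12111 = 2*(-53 - 1)/153 + 12111 = (2/153)*(-54) + 12111 = -12/17 + 12111 = 205875/17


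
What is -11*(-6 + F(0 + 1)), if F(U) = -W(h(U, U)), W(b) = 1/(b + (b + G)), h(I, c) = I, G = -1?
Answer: 77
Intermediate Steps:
W(b) = 1/(-1 + 2*b) (W(b) = 1/(b + (b - 1)) = 1/(b + (-1 + b)) = 1/(-1 + 2*b))
F(U) = -1/(-1 + 2*U)
-11*(-6 + F(0 + 1)) = -11*(-6 - 1/(-1 + 2*(0 + 1))) = -11*(-6 - 1/(-1 + 2*1)) = -11*(-6 - 1/(-1 + 2)) = -11*(-6 - 1/1) = -11*(-6 - 1*1) = -11*(-6 - 1) = -11*(-7) = 77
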